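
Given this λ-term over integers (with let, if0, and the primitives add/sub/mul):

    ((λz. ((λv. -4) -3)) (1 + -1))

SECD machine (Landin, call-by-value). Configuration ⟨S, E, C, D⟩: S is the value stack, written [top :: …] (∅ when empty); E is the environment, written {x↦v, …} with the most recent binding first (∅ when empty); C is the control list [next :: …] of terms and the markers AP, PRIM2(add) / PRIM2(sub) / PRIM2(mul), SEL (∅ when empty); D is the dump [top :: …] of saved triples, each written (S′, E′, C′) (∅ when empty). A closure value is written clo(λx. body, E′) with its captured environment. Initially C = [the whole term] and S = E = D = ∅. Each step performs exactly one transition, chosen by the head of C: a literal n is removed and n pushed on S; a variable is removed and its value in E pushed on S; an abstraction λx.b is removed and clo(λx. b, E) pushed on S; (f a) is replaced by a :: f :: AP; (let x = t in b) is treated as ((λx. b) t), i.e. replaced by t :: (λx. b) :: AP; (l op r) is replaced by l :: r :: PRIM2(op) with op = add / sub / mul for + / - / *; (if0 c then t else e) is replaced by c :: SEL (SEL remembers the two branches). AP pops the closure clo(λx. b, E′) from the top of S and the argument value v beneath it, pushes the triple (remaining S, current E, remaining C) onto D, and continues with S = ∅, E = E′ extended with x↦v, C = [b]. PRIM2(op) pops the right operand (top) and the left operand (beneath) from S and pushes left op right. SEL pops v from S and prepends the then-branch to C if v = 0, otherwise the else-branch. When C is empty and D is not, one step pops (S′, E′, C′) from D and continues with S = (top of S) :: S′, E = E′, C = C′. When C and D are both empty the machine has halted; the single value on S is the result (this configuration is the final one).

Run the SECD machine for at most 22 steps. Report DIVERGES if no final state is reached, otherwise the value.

Answer: -4

Execution trace:
t=0: ⟨S=∅; E=∅; C=[((λz. ((λv. -4) -3)) (1 + -1))]; D=∅⟩
t=1: ⟨S=∅; E=∅; C=[(1 + -1) :: (λz. ((λv. -4) -3)) :: AP]; D=∅⟩
t=2: ⟨S=∅; E=∅; C=[1 :: -1 :: PRIM2(add) :: (λz. ((λv. -4) -3)) :: AP]; D=∅⟩
t=3: ⟨S=[1]; E=∅; C=[-1 :: PRIM2(add) :: (λz. ((λv. -4) -3)) :: AP]; D=∅⟩
t=4: ⟨S=[-1 :: 1]; E=∅; C=[PRIM2(add) :: (λz. ((λv. -4) -3)) :: AP]; D=∅⟩
t=5: ⟨S=[0]; E=∅; C=[(λz. ((λv. -4) -3)) :: AP]; D=∅⟩
t=6: ⟨S=[clo(λz. ((λv. -4) -3), ∅) :: 0]; E=∅; C=[AP]; D=∅⟩
t=7: ⟨S=∅; E={z↦0}; C=[((λv. -4) -3)]; D=[(∅, ∅, ∅)]⟩
t=8: ⟨S=∅; E={z↦0}; C=[-3 :: (λv. -4) :: AP]; D=[(∅, ∅, ∅)]⟩
t=9: ⟨S=[-3]; E={z↦0}; C=[(λv. -4) :: AP]; D=[(∅, ∅, ∅)]⟩
t=10: ⟨S=[clo(λv. -4, {z↦0}) :: -3]; E={z↦0}; C=[AP]; D=[(∅, ∅, ∅)]⟩
t=11: ⟨S=∅; E={v↦-3, z↦0}; C=[-4]; D=[(∅, {z↦0}, ∅) :: (∅, ∅, ∅)]⟩
t=12: ⟨S=[-4]; E={v↦-3, z↦0}; C=∅; D=[(∅, {z↦0}, ∅) :: (∅, ∅, ∅)]⟩
t=13: ⟨S=[-4]; E={z↦0}; C=∅; D=[(∅, ∅, ∅)]⟩
t=14: ⟨S=[-4]; E=∅; C=∅; D=∅⟩
→ final value -4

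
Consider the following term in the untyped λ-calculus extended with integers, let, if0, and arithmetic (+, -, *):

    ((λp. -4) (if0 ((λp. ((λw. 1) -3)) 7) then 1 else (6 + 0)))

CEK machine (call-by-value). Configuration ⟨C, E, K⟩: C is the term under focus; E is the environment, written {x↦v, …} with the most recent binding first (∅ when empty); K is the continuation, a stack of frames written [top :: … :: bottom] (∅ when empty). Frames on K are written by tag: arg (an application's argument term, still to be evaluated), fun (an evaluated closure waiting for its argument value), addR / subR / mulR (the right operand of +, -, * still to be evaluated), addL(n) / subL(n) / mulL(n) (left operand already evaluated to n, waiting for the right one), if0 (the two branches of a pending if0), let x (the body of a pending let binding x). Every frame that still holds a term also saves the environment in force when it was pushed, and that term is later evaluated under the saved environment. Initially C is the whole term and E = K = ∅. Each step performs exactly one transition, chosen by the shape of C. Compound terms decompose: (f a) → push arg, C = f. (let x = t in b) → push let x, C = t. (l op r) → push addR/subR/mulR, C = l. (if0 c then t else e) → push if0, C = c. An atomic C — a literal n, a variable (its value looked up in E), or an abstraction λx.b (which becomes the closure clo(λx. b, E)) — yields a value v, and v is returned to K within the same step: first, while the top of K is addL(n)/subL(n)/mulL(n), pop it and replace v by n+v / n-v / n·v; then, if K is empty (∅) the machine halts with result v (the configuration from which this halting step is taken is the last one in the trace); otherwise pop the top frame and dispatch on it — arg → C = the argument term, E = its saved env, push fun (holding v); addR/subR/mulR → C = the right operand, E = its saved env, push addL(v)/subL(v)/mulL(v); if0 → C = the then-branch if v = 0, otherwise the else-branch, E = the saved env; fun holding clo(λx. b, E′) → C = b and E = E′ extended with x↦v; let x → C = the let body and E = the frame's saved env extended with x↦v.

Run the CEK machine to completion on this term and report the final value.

[0] [C=((λp. -4) (if0 ((λp. ((λw. 1) -3)) 7) then 1 else (6 + 0))) | E=∅ | K=∅]
[1] [C=(λp. -4) | E=∅ | K=[arg]]
[2] [C=(if0 ((λp. ((λw. 1) -3)) 7) then 1 else (6 + 0)) | E=∅ | K=[fun]]
[3] [C=((λp. ((λw. 1) -3)) 7) | E=∅ | K=[if0 :: fun]]
[4] [C=(λp. ((λw. 1) -3)) | E=∅ | K=[arg :: if0 :: fun]]
[5] [C=7 | E=∅ | K=[fun :: if0 :: fun]]
[6] [C=((λw. 1) -3) | E={p↦7} | K=[if0 :: fun]]
[7] [C=(λw. 1) | E={p↦7} | K=[arg :: if0 :: fun]]
[8] [C=-3 | E={p↦7} | K=[fun :: if0 :: fun]]
[9] [C=1 | E={w↦-3, p↦7} | K=[if0 :: fun]]
[10] [C=(6 + 0) | E=∅ | K=[fun]]
[11] [C=6 | E=∅ | K=[addR :: fun]]
[12] [C=0 | E=∅ | K=[addL(6) :: fun]]
[13] [C=-4 | E={p↦6} | K=∅]
→ final value -4

Answer: -4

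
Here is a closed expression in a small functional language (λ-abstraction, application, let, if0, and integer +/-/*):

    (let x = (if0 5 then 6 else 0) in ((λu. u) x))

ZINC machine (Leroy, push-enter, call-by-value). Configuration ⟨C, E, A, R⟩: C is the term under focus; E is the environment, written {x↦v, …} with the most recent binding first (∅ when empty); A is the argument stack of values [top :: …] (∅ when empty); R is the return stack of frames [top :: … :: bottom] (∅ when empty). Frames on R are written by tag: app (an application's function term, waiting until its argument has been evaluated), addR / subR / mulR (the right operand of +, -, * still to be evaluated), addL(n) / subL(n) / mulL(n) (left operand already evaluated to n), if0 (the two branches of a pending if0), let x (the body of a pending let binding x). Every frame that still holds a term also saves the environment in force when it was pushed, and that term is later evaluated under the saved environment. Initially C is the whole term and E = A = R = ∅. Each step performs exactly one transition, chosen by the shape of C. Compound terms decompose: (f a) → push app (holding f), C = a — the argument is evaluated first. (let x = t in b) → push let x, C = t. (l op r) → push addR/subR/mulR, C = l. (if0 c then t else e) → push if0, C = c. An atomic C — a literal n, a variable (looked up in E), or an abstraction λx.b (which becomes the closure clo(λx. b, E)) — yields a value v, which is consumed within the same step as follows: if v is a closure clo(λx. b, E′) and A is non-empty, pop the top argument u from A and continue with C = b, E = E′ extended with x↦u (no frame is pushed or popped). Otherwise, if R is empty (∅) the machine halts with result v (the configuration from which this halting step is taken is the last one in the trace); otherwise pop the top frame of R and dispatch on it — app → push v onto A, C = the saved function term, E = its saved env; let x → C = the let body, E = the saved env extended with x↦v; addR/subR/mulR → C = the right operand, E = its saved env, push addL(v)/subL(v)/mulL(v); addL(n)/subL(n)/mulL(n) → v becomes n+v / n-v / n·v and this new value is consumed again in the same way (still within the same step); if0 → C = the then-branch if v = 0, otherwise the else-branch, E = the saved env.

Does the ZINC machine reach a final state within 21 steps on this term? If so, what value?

Answer: 0

Derivation:
t=0: <C=(let x = (if0 5 then 6 else 0) in ((λu. u) x)), E=∅, A=∅, R=∅>
t=1: <C=(if0 5 then 6 else 0), E=∅, A=∅, R=[let x]>
t=2: <C=5, E=∅, A=∅, R=[if0 :: let x]>
t=3: <C=0, E=∅, A=∅, R=[let x]>
t=4: <C=((λu. u) x), E={x↦0}, A=∅, R=∅>
t=5: <C=x, E={x↦0}, A=∅, R=[app]>
t=6: <C=(λu. u), E={x↦0}, A=[0], R=∅>
t=7: <C=u, E={u↦0, x↦0}, A=∅, R=∅>
→ final value 0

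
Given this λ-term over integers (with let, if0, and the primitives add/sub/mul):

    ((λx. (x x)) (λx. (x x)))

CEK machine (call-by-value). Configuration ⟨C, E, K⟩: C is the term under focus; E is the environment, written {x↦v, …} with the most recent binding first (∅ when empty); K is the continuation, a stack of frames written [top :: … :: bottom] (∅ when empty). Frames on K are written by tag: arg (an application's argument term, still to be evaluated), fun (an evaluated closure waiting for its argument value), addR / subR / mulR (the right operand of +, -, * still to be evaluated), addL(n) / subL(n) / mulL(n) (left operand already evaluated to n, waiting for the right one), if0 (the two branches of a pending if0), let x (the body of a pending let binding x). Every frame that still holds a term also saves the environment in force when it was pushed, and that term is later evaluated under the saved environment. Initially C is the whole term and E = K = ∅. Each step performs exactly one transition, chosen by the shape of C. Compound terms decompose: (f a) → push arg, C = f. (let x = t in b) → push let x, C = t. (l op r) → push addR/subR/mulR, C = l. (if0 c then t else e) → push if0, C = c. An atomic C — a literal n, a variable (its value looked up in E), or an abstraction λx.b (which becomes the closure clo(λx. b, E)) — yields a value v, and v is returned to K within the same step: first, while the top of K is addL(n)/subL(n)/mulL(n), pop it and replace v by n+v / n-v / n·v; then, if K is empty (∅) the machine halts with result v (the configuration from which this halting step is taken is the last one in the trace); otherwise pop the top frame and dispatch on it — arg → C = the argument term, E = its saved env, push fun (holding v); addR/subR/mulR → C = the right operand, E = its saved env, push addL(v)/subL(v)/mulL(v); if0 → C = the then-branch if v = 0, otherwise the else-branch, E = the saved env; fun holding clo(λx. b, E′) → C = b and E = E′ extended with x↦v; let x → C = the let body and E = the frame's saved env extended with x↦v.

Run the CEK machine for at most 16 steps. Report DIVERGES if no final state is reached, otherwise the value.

Answer: DIVERGES (no final state within 16 steps)

Derivation:
t=0: <C=((λx. (x x)) (λx. (x x))), E=∅, K=∅>
t=1: <C=(λx. (x x)), E=∅, K=[arg]>
t=2: <C=(λx. (x x)), E=∅, K=[fun]>
t=3: <C=(x x), E={x↦clo(λx. (x x), ∅)}, K=∅>
t=4: <C=x, E={x↦clo(λx. (x x), ∅)}, K=[arg]>
t=5: <C=x, E={x↦clo(λx. (x x), ∅)}, K=[fun]>
… configuration repeats with period 3 (steps 3–5 recur indefinitely) …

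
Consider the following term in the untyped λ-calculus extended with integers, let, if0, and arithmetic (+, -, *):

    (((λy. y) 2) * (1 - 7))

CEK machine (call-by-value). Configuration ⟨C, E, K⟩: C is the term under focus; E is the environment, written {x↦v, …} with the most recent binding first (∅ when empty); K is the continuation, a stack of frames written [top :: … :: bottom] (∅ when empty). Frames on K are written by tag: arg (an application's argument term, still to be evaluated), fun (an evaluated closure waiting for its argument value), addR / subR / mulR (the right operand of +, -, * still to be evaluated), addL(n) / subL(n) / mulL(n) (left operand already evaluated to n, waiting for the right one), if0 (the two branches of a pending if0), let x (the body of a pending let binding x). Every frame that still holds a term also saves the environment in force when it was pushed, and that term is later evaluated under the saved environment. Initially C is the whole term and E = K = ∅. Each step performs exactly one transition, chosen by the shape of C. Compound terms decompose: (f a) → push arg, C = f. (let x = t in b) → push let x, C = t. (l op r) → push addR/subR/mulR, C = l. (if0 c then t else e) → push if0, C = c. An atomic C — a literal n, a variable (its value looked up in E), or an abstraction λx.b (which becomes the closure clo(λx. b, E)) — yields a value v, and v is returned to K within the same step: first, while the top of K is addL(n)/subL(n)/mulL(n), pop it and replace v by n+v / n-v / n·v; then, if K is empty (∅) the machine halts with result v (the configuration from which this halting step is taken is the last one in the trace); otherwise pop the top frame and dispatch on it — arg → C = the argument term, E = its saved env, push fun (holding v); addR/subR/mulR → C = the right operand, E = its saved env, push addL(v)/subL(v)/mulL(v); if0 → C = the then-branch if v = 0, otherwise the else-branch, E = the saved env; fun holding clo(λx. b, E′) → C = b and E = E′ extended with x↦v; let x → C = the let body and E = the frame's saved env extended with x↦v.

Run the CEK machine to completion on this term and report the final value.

Answer: -12

Machine steps:
[0] ⟨C=(((λy. y) 2) * (1 - 7)); E=∅; K=∅⟩
[1] ⟨C=((λy. y) 2); E=∅; K=[mulR]⟩
[2] ⟨C=(λy. y); E=∅; K=[arg :: mulR]⟩
[3] ⟨C=2; E=∅; K=[fun :: mulR]⟩
[4] ⟨C=y; E={y↦2}; K=[mulR]⟩
[5] ⟨C=(1 - 7); E=∅; K=[mulL(2)]⟩
[6] ⟨C=1; E=∅; K=[subR :: mulL(2)]⟩
[7] ⟨C=7; E=∅; K=[subL(1) :: mulL(2)]⟩
→ final value -12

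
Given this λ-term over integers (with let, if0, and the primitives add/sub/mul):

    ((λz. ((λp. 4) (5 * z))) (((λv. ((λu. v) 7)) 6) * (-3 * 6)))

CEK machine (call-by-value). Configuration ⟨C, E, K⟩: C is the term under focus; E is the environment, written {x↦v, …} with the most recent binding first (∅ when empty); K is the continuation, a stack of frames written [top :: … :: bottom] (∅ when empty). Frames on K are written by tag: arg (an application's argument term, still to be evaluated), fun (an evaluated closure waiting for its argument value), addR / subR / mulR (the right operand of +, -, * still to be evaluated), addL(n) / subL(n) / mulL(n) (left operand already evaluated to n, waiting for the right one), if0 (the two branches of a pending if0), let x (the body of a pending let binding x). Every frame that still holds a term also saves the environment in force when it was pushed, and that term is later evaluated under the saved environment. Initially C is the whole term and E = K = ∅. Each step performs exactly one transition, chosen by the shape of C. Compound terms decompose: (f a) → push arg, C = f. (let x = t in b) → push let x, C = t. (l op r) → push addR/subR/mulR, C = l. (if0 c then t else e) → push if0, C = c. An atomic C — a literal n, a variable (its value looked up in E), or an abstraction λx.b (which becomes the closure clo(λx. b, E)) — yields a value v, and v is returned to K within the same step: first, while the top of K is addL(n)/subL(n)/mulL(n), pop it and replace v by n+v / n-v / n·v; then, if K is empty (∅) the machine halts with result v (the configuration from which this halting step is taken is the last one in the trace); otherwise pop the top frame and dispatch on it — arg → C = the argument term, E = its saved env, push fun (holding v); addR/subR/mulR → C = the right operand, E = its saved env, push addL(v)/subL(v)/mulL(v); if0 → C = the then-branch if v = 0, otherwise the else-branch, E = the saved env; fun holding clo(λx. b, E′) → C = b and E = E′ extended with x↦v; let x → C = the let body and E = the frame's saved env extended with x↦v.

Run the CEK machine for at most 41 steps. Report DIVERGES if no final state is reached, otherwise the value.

step 0: [C=((λz. ((λp. 4) (5 * z))) (((λv. ((λu. v) 7)) 6) * (-3 * 6))) | E=∅ | K=∅]
step 1: [C=(λz. ((λp. 4) (5 * z))) | E=∅ | K=[arg]]
step 2: [C=(((λv. ((λu. v) 7)) 6) * (-3 * 6)) | E=∅ | K=[fun]]
step 3: [C=((λv. ((λu. v) 7)) 6) | E=∅ | K=[mulR :: fun]]
step 4: [C=(λv. ((λu. v) 7)) | E=∅ | K=[arg :: mulR :: fun]]
step 5: [C=6 | E=∅ | K=[fun :: mulR :: fun]]
step 6: [C=((λu. v) 7) | E={v↦6} | K=[mulR :: fun]]
step 7: [C=(λu. v) | E={v↦6} | K=[arg :: mulR :: fun]]
step 8: [C=7 | E={v↦6} | K=[fun :: mulR :: fun]]
step 9: [C=v | E={u↦7, v↦6} | K=[mulR :: fun]]
step 10: [C=(-3 * 6) | E=∅ | K=[mulL(6) :: fun]]
step 11: [C=-3 | E=∅ | K=[mulR :: mulL(6) :: fun]]
step 12: [C=6 | E=∅ | K=[mulL(-3) :: mulL(6) :: fun]]
step 13: [C=((λp. 4) (5 * z)) | E={z↦-108} | K=∅]
step 14: [C=(λp. 4) | E={z↦-108} | K=[arg]]
step 15: [C=(5 * z) | E={z↦-108} | K=[fun]]
step 16: [C=5 | E={z↦-108} | K=[mulR :: fun]]
step 17: [C=z | E={z↦-108} | K=[mulL(5) :: fun]]
step 18: [C=4 | E={p↦-540, z↦-108} | K=∅]
→ final value 4

Answer: 4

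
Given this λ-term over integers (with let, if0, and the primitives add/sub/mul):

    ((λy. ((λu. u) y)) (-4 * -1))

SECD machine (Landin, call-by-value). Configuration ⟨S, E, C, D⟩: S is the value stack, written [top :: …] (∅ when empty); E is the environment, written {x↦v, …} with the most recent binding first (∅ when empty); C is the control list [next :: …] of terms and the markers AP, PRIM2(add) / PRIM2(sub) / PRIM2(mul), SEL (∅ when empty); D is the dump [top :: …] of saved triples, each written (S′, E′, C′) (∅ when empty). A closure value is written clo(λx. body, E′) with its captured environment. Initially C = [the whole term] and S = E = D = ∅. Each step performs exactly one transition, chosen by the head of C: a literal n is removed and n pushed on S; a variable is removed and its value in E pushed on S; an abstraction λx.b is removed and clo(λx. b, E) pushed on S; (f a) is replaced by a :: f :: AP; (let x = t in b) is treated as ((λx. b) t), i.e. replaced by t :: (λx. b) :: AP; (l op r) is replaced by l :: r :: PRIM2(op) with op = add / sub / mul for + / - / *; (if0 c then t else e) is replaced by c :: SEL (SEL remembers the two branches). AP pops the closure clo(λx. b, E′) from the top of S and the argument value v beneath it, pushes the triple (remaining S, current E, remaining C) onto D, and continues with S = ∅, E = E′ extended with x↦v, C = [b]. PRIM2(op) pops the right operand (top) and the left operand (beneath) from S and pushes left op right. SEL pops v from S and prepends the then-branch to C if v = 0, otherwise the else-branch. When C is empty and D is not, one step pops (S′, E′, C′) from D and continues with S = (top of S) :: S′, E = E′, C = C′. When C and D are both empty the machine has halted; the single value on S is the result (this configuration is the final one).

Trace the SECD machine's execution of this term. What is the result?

t=0: <S=∅, E=∅, C=[((λy. ((λu. u) y)) (-4 * -1))], D=∅>
t=1: <S=∅, E=∅, C=[(-4 * -1) :: (λy. ((λu. u) y)) :: AP], D=∅>
t=2: <S=∅, E=∅, C=[-4 :: -1 :: PRIM2(mul) :: (λy. ((λu. u) y)) :: AP], D=∅>
t=3: <S=[-4], E=∅, C=[-1 :: PRIM2(mul) :: (λy. ((λu. u) y)) :: AP], D=∅>
t=4: <S=[-1 :: -4], E=∅, C=[PRIM2(mul) :: (λy. ((λu. u) y)) :: AP], D=∅>
t=5: <S=[4], E=∅, C=[(λy. ((λu. u) y)) :: AP], D=∅>
t=6: <S=[clo(λy. ((λu. u) y), ∅) :: 4], E=∅, C=[AP], D=∅>
t=7: <S=∅, E={y↦4}, C=[((λu. u) y)], D=[(∅, ∅, ∅)]>
t=8: <S=∅, E={y↦4}, C=[y :: (λu. u) :: AP], D=[(∅, ∅, ∅)]>
t=9: <S=[4], E={y↦4}, C=[(λu. u) :: AP], D=[(∅, ∅, ∅)]>
t=10: <S=[clo(λu. u, {y↦4}) :: 4], E={y↦4}, C=[AP], D=[(∅, ∅, ∅)]>
t=11: <S=∅, E={u↦4, y↦4}, C=[u], D=[(∅, {y↦4}, ∅) :: (∅, ∅, ∅)]>
t=12: <S=[4], E={u↦4, y↦4}, C=∅, D=[(∅, {y↦4}, ∅) :: (∅, ∅, ∅)]>
t=13: <S=[4], E={y↦4}, C=∅, D=[(∅, ∅, ∅)]>
t=14: <S=[4], E=∅, C=∅, D=∅>
→ final value 4

Answer: 4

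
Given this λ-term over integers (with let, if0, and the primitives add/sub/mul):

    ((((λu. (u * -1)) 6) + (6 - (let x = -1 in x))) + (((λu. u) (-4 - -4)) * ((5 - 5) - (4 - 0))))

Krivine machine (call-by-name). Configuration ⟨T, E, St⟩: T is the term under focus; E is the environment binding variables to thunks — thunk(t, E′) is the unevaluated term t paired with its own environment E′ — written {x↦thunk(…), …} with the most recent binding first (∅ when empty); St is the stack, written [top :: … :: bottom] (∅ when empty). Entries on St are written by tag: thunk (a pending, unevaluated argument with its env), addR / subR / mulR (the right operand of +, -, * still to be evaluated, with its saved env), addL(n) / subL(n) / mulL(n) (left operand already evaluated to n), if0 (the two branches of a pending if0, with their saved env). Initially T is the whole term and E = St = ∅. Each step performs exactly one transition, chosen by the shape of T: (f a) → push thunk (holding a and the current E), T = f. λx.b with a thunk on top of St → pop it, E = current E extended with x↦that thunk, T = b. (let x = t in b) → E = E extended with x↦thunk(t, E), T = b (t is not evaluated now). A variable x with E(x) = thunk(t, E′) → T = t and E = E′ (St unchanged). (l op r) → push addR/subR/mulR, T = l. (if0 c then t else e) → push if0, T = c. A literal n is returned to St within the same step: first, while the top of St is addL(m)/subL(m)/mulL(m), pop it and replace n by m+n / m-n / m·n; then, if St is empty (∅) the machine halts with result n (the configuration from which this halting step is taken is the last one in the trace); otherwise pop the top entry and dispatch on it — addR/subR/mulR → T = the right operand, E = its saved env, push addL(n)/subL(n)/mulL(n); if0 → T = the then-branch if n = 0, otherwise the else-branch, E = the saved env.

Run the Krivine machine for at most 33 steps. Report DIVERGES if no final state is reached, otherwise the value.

Answer: 1

Machine steps:
step 0: [T=((((λu. (u * -1)) 6) + (6 - (let x = -1 in x))) + (((λu. u) (-4 - -4)) * ((5 - 5) - (4 - 0)))) | E=∅ | St=∅]
step 1: [T=(((λu. (u * -1)) 6) + (6 - (let x = -1 in x))) | E=∅ | St=[addR]]
step 2: [T=((λu. (u * -1)) 6) | E=∅ | St=[addR :: addR]]
step 3: [T=(λu. (u * -1)) | E=∅ | St=[thunk :: addR :: addR]]
step 4: [T=(u * -1) | E={u↦thunk(6, ∅)} | St=[addR :: addR]]
step 5: [T=u | E={u↦thunk(6, ∅)} | St=[mulR :: addR :: addR]]
step 6: [T=6 | E=∅ | St=[mulR :: addR :: addR]]
step 7: [T=-1 | E={u↦thunk(6, ∅)} | St=[mulL(6) :: addR :: addR]]
step 8: [T=(6 - (let x = -1 in x)) | E=∅ | St=[addL(-6) :: addR]]
step 9: [T=6 | E=∅ | St=[subR :: addL(-6) :: addR]]
step 10: [T=(let x = -1 in x) | E=∅ | St=[subL(6) :: addL(-6) :: addR]]
step 11: [T=x | E={x↦thunk(-1, ∅)} | St=[subL(6) :: addL(-6) :: addR]]
step 12: [T=-1 | E=∅ | St=[subL(6) :: addL(-6) :: addR]]
step 13: [T=(((λu. u) (-4 - -4)) * ((5 - 5) - (4 - 0))) | E=∅ | St=[addL(1)]]
step 14: [T=((λu. u) (-4 - -4)) | E=∅ | St=[mulR :: addL(1)]]
step 15: [T=(λu. u) | E=∅ | St=[thunk :: mulR :: addL(1)]]
step 16: [T=u | E={u↦thunk((-4 - -4), ∅)} | St=[mulR :: addL(1)]]
step 17: [T=(-4 - -4) | E=∅ | St=[mulR :: addL(1)]]
step 18: [T=-4 | E=∅ | St=[subR :: mulR :: addL(1)]]
step 19: [T=-4 | E=∅ | St=[subL(-4) :: mulR :: addL(1)]]
step 20: [T=((5 - 5) - (4 - 0)) | E=∅ | St=[mulL(0) :: addL(1)]]
step 21: [T=(5 - 5) | E=∅ | St=[subR :: mulL(0) :: addL(1)]]
step 22: [T=5 | E=∅ | St=[subR :: subR :: mulL(0) :: addL(1)]]
step 23: [T=5 | E=∅ | St=[subL(5) :: subR :: mulL(0) :: addL(1)]]
step 24: [T=(4 - 0) | E=∅ | St=[subL(0) :: mulL(0) :: addL(1)]]
step 25: [T=4 | E=∅ | St=[subR :: subL(0) :: mulL(0) :: addL(1)]]
step 26: [T=0 | E=∅ | St=[subL(4) :: subL(0) :: mulL(0) :: addL(1)]]
→ final value 1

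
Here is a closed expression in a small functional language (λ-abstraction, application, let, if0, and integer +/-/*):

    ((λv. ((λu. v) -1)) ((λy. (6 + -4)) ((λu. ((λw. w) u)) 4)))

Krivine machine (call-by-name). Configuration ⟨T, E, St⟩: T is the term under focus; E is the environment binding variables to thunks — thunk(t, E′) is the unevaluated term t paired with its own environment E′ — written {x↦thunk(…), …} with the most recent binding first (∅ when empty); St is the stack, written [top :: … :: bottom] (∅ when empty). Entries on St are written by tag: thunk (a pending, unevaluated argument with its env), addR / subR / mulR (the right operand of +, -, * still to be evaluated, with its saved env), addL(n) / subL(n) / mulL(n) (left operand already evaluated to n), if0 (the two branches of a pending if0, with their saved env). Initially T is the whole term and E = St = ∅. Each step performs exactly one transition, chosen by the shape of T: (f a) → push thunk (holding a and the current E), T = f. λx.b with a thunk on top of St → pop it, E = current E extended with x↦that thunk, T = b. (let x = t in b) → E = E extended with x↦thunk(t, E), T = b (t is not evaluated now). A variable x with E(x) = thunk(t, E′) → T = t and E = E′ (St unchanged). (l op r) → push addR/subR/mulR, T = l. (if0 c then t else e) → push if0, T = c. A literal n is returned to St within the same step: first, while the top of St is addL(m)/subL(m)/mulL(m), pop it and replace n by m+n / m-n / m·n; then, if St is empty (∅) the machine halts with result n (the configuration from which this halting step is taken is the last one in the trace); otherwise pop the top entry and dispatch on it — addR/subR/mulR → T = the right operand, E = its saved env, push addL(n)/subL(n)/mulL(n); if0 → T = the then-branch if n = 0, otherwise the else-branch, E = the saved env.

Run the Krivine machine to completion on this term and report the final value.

Answer: 2

Machine steps:
t=0: [T=((λv. ((λu. v) -1)) ((λy. (6 + -4)) ((λu. ((λw. w) u)) 4))) | E=∅ | St=∅]
t=1: [T=(λv. ((λu. v) -1)) | E=∅ | St=[thunk]]
t=2: [T=((λu. v) -1) | E={v↦thunk(((λy. (6 + -4)) ((λu. ((λw. w) u)) 4)), ∅)} | St=∅]
t=3: [T=(λu. v) | E={v↦thunk(((λy. (6 + -4)) ((λu. ((λw. w) u)) 4)), ∅)} | St=[thunk]]
t=4: [T=v | E={u↦thunk(-1, {v↦thunk(((λy. (6 + -4)) ((λu. ((λw. w) u)) 4)), ∅)}), v↦thunk(((λy. (6 + -4)) ((λu. ((λw. w) u)) 4)), ∅)} | St=∅]
t=5: [T=((λy. (6 + -4)) ((λu. ((λw. w) u)) 4)) | E=∅ | St=∅]
t=6: [T=(λy. (6 + -4)) | E=∅ | St=[thunk]]
t=7: [T=(6 + -4) | E={y↦thunk(((λu. ((λw. w) u)) 4), ∅)} | St=∅]
t=8: [T=6 | E={y↦thunk(((λu. ((λw. w) u)) 4), ∅)} | St=[addR]]
t=9: [T=-4 | E={y↦thunk(((λu. ((λw. w) u)) 4), ∅)} | St=[addL(6)]]
→ final value 2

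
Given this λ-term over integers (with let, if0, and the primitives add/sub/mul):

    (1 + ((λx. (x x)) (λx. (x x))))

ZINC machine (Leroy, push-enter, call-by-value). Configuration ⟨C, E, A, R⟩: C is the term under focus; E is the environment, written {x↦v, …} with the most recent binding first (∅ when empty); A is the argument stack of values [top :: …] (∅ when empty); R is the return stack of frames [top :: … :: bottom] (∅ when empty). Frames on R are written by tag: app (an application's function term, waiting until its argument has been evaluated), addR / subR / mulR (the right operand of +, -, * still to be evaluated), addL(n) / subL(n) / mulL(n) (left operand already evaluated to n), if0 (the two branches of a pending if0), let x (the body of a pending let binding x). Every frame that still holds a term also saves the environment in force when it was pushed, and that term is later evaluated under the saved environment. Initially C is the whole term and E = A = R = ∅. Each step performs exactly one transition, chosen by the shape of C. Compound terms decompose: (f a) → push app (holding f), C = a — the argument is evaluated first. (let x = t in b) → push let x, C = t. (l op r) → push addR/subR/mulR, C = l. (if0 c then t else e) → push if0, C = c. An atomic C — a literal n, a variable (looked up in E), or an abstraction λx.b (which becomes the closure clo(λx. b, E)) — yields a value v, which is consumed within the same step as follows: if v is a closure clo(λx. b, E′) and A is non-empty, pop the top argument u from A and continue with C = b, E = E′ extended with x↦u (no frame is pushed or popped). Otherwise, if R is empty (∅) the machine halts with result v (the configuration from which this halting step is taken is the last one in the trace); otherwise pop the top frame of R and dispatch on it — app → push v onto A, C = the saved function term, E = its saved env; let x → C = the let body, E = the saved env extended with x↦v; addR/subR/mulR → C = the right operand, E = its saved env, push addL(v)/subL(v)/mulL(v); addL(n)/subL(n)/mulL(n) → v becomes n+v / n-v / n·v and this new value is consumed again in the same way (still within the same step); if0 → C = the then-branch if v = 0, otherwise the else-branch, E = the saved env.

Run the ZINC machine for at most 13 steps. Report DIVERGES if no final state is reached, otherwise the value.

t=0: [C=(1 + ((λx. (x x)) (λx. (x x)))) | E=∅ | A=∅ | R=∅]
t=1: [C=1 | E=∅ | A=∅ | R=[addR]]
t=2: [C=((λx. (x x)) (λx. (x x))) | E=∅ | A=∅ | R=[addL(1)]]
t=3: [C=(λx. (x x)) | E=∅ | A=∅ | R=[app :: addL(1)]]
t=4: [C=(λx. (x x)) | E=∅ | A=[clo(λx. (x x), ∅)] | R=[addL(1)]]
t=5: [C=(x x) | E={x↦clo(λx. (x x), ∅)} | A=∅ | R=[addL(1)]]
t=6: [C=x | E={x↦clo(λx. (x x), ∅)} | A=∅ | R=[app :: addL(1)]]
t=7: [C=x | E={x↦clo(λx. (x x), ∅)} | A=[clo(λx. (x x), ∅)] | R=[addL(1)]]
… configuration repeats with period 3 (steps 5–7 recur indefinitely) …

Answer: DIVERGES (no final state within 13 steps)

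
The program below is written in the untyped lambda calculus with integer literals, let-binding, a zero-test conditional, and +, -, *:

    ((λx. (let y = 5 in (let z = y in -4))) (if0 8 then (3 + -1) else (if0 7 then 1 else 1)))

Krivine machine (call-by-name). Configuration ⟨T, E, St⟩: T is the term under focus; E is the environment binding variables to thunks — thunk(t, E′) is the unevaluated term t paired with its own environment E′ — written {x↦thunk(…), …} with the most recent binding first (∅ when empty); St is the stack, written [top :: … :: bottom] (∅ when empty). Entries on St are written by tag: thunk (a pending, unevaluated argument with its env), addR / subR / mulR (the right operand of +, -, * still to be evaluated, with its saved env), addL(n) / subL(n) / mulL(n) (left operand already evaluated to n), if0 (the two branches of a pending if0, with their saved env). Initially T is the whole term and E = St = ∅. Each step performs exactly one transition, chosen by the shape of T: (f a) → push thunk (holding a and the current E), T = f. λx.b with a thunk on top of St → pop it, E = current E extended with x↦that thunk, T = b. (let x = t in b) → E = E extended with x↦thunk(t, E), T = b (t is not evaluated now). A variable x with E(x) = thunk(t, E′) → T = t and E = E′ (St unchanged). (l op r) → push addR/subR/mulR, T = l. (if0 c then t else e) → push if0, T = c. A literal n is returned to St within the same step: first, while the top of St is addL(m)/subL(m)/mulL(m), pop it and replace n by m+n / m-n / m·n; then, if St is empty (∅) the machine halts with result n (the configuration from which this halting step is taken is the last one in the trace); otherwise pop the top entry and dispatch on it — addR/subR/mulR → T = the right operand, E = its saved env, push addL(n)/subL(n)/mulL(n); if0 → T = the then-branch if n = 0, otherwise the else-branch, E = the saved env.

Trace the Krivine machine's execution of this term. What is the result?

[0] [T=((λx. (let y = 5 in (let z = y in -4))) (if0 8 then (3 + -1) else (if0 7 then 1 else 1))) | E=∅ | St=∅]
[1] [T=(λx. (let y = 5 in (let z = y in -4))) | E=∅ | St=[thunk]]
[2] [T=(let y = 5 in (let z = y in -4)) | E={x↦thunk((if0 8 then (3 + -1) else (if0 7 then 1 else 1)), ∅)} | St=∅]
[3] [T=(let z = y in -4) | E={y↦thunk(5, {x↦thunk((if0 8 then (3 + -1) else (if0 7 then 1 else 1)), ∅)}), x↦thunk((if0 8 then (3 + -1) else (if0 7 then 1 else 1)), ∅)} | St=∅]
[4] [T=-4 | E={z↦thunk(y, {y↦thunk(5, {x↦thunk((if0 8 then (3 + -1) else (if0 7 then 1 else 1)), ∅)}), x↦thunk((if0 8 then (3 + -1) else (if0 7 then 1 else 1)), ∅)}), y↦thunk(5, {x↦thunk((if0 8 then (3 + -1) else (if0 7 then 1 else 1)), ∅)}), x↦thunk((if0 8 then (3 + -1) else (if0 7 then 1 else 1)), ∅)} | St=∅]
→ final value -4

Answer: -4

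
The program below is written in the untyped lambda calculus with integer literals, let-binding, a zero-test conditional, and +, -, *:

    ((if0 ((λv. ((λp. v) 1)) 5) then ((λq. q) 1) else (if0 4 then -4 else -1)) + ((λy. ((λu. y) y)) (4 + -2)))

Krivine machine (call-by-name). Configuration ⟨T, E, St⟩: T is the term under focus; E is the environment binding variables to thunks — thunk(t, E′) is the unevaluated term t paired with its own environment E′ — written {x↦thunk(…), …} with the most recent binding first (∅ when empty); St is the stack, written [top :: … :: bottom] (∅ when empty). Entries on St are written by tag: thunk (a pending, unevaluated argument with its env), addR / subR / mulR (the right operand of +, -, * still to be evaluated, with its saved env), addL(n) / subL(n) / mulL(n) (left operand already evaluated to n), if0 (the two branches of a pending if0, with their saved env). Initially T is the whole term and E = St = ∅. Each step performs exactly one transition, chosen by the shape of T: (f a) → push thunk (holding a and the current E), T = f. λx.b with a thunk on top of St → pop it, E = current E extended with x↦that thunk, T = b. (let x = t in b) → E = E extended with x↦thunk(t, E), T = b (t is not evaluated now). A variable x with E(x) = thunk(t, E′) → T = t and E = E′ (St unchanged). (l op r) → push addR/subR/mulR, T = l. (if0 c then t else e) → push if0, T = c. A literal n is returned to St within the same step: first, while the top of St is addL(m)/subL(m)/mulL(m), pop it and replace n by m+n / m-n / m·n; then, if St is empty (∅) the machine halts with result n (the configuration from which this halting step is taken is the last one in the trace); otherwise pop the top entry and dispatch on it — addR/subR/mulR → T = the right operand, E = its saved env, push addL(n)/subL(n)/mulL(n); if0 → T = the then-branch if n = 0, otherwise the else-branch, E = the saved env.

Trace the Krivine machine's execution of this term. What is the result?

step 0: ⟨T=((if0 ((λv. ((λp. v) 1)) 5) then ((λq. q) 1) else (if0 4 then -4 else -1)) + ((λy. ((λu. y) y)) (4 + -2))); E=∅; St=∅⟩
step 1: ⟨T=(if0 ((λv. ((λp. v) 1)) 5) then ((λq. q) 1) else (if0 4 then -4 else -1)); E=∅; St=[addR]⟩
step 2: ⟨T=((λv. ((λp. v) 1)) 5); E=∅; St=[if0 :: addR]⟩
step 3: ⟨T=(λv. ((λp. v) 1)); E=∅; St=[thunk :: if0 :: addR]⟩
step 4: ⟨T=((λp. v) 1); E={v↦thunk(5, ∅)}; St=[if0 :: addR]⟩
step 5: ⟨T=(λp. v); E={v↦thunk(5, ∅)}; St=[thunk :: if0 :: addR]⟩
step 6: ⟨T=v; E={p↦thunk(1, {v↦thunk(5, ∅)}), v↦thunk(5, ∅)}; St=[if0 :: addR]⟩
step 7: ⟨T=5; E=∅; St=[if0 :: addR]⟩
step 8: ⟨T=(if0 4 then -4 else -1); E=∅; St=[addR]⟩
step 9: ⟨T=4; E=∅; St=[if0 :: addR]⟩
step 10: ⟨T=-1; E=∅; St=[addR]⟩
step 11: ⟨T=((λy. ((λu. y) y)) (4 + -2)); E=∅; St=[addL(-1)]⟩
step 12: ⟨T=(λy. ((λu. y) y)); E=∅; St=[thunk :: addL(-1)]⟩
step 13: ⟨T=((λu. y) y); E={y↦thunk((4 + -2), ∅)}; St=[addL(-1)]⟩
step 14: ⟨T=(λu. y); E={y↦thunk((4 + -2), ∅)}; St=[thunk :: addL(-1)]⟩
step 15: ⟨T=y; E={u↦thunk(y, {y↦thunk((4 + -2), ∅)}), y↦thunk((4 + -2), ∅)}; St=[addL(-1)]⟩
step 16: ⟨T=(4 + -2); E=∅; St=[addL(-1)]⟩
step 17: ⟨T=4; E=∅; St=[addR :: addL(-1)]⟩
step 18: ⟨T=-2; E=∅; St=[addL(4) :: addL(-1)]⟩
→ final value 1

Answer: 1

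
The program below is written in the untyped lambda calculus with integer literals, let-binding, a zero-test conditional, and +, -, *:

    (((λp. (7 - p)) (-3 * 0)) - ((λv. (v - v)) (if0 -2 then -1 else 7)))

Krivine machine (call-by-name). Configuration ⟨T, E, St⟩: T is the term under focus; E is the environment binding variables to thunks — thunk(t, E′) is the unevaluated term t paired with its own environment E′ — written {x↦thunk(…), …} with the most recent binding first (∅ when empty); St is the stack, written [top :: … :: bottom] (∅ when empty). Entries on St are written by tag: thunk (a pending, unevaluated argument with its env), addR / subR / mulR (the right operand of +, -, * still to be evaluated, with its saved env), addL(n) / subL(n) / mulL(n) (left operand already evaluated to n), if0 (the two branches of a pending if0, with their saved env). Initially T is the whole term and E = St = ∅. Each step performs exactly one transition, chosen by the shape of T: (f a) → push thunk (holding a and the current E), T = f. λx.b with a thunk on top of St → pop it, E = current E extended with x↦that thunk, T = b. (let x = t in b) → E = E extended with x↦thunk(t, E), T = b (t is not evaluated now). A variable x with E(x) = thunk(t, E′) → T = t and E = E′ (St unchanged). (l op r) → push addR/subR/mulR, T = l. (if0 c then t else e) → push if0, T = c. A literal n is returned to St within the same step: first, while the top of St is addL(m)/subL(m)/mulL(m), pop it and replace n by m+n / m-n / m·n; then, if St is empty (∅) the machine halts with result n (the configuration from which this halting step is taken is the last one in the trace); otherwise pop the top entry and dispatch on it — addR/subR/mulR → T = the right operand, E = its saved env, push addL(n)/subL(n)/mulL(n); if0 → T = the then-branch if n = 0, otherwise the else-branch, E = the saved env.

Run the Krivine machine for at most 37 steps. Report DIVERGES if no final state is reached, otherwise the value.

[0] ⟨T=(((λp. (7 - p)) (-3 * 0)) - ((λv. (v - v)) (if0 -2 then -1 else 7))); E=∅; St=∅⟩
[1] ⟨T=((λp. (7 - p)) (-3 * 0)); E=∅; St=[subR]⟩
[2] ⟨T=(λp. (7 - p)); E=∅; St=[thunk :: subR]⟩
[3] ⟨T=(7 - p); E={p↦thunk((-3 * 0), ∅)}; St=[subR]⟩
[4] ⟨T=7; E={p↦thunk((-3 * 0), ∅)}; St=[subR :: subR]⟩
[5] ⟨T=p; E={p↦thunk((-3 * 0), ∅)}; St=[subL(7) :: subR]⟩
[6] ⟨T=(-3 * 0); E=∅; St=[subL(7) :: subR]⟩
[7] ⟨T=-3; E=∅; St=[mulR :: subL(7) :: subR]⟩
[8] ⟨T=0; E=∅; St=[mulL(-3) :: subL(7) :: subR]⟩
[9] ⟨T=((λv. (v - v)) (if0 -2 then -1 else 7)); E=∅; St=[subL(7)]⟩
[10] ⟨T=(λv. (v - v)); E=∅; St=[thunk :: subL(7)]⟩
[11] ⟨T=(v - v); E={v↦thunk((if0 -2 then -1 else 7), ∅)}; St=[subL(7)]⟩
[12] ⟨T=v; E={v↦thunk((if0 -2 then -1 else 7), ∅)}; St=[subR :: subL(7)]⟩
[13] ⟨T=(if0 -2 then -1 else 7); E=∅; St=[subR :: subL(7)]⟩
[14] ⟨T=-2; E=∅; St=[if0 :: subR :: subL(7)]⟩
[15] ⟨T=7; E=∅; St=[subR :: subL(7)]⟩
[16] ⟨T=v; E={v↦thunk((if0 -2 then -1 else 7), ∅)}; St=[subL(7) :: subL(7)]⟩
[17] ⟨T=(if0 -2 then -1 else 7); E=∅; St=[subL(7) :: subL(7)]⟩
[18] ⟨T=-2; E=∅; St=[if0 :: subL(7) :: subL(7)]⟩
[19] ⟨T=7; E=∅; St=[subL(7) :: subL(7)]⟩
→ final value 7

Answer: 7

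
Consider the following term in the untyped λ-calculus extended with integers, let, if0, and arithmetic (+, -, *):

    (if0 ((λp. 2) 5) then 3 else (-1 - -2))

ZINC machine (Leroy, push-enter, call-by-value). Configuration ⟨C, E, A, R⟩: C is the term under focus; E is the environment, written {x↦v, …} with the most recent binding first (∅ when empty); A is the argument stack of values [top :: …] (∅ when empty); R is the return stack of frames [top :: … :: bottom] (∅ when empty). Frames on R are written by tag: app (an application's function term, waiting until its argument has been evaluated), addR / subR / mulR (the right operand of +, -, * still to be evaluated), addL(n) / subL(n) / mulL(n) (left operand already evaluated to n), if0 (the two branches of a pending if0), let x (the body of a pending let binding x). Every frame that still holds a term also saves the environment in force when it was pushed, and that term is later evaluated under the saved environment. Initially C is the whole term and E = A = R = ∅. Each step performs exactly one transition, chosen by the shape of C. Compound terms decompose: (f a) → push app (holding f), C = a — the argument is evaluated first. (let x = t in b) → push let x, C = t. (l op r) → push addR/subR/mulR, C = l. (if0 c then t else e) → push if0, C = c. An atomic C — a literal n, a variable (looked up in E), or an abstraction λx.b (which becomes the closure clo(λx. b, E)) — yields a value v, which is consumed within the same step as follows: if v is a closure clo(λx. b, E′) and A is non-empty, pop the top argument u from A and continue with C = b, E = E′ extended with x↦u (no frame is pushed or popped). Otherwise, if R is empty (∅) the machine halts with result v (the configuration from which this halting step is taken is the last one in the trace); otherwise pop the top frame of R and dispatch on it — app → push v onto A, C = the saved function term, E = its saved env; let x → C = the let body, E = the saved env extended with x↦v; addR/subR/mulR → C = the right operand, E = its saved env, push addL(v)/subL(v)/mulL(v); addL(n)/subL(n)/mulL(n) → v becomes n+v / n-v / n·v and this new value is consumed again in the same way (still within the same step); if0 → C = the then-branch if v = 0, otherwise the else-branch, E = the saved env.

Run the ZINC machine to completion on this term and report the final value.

step 0: ⟨C=(if0 ((λp. 2) 5) then 3 else (-1 - -2)); E=∅; A=∅; R=∅⟩
step 1: ⟨C=((λp. 2) 5); E=∅; A=∅; R=[if0]⟩
step 2: ⟨C=5; E=∅; A=∅; R=[app :: if0]⟩
step 3: ⟨C=(λp. 2); E=∅; A=[5]; R=[if0]⟩
step 4: ⟨C=2; E={p↦5}; A=∅; R=[if0]⟩
step 5: ⟨C=(-1 - -2); E=∅; A=∅; R=∅⟩
step 6: ⟨C=-1; E=∅; A=∅; R=[subR]⟩
step 7: ⟨C=-2; E=∅; A=∅; R=[subL(-1)]⟩
→ final value 1

Answer: 1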